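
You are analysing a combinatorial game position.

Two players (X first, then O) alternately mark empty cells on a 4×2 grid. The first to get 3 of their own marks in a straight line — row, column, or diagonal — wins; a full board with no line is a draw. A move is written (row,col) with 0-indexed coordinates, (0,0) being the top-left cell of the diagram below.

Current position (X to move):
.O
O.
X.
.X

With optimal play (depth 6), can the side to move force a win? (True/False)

[.O/O./X./.X] X move#1: (0,0):+0/XO/O./X./.X*, (1,1):+0/.O/OX/X./.X, (2,1):+0/.O/O./XX/.X, (3,0):+0/.O/O./X./XX
[XO/O./X./.X] O move#2: (1,1):+0/XO/OO/X./.X*, (2,1):+0/XO/O./XO/.X, (3,0):+0/XO/O./X./OX
[XO/OO/X./.X] X move#3: (2,1):+0/XO/OO/XX/.X*, (3,0):-1/XO/OO/X./XX
[XO/OO/XX/.X] O move#4: (3,0):+0/XO/OO/XX/OX*
[XO/OO/XX/OX] end (terminal +0, X#5); searched .O/O./X./.X to 6

X winning at [.O/O./X./.X]: False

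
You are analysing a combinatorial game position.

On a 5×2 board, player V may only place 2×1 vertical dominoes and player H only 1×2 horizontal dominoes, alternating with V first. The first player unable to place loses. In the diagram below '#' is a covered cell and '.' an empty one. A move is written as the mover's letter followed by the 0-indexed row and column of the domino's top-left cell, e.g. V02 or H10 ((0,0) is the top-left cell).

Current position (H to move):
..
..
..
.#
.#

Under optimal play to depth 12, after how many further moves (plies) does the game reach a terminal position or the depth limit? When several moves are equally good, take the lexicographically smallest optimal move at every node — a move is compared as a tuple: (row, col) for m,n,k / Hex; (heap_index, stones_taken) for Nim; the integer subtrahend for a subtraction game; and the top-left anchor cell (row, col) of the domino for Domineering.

PV length from [../../../.#/.#]: 3 plies

[../../../.#/.#] H move#1: H00:-1/##/../../.#/.#, H10:+1/../##/../.#/.#*, H20:-1/../../##/.#/.#
[../##/../.#/.#] V move#2: V20:-1/../##/#./##/.#*, V30:-1/../##/../##/##
[../##/#./##/.#] H move#3: H00:+1/##/##/#./##/.#*
[##/##/#./##/.#] end (terminal -1, V#4); searched ../../../.#/.# to 12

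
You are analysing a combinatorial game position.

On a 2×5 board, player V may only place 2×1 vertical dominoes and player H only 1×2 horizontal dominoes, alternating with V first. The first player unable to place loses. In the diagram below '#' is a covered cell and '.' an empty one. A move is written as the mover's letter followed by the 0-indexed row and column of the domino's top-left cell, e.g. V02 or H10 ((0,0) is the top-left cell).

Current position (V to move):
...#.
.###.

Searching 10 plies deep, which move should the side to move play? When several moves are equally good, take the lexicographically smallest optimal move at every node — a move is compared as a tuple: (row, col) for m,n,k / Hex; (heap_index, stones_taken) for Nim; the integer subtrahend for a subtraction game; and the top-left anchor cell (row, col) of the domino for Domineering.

V's best at [...#./.###.]: V00

ply 1, V at ...#./.###. | V00=+1→#..#./####.*; V04=-1→...##/.####
ply 2, H at #..#./####. | H01=-1→####./####.*
ply 3, V at ####./####. | V04=+1→#####/#####*
ply 4: #####/##### is terminal -1 (H); from ...#./.###. depth 10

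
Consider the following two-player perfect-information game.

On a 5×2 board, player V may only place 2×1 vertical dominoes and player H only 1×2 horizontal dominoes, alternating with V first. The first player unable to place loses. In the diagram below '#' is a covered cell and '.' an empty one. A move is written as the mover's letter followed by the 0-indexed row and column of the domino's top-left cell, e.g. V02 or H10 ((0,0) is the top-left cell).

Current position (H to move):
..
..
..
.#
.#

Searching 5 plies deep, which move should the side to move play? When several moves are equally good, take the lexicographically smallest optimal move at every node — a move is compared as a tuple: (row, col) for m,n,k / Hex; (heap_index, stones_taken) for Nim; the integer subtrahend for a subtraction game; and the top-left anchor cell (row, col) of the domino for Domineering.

p1 H@[../../../.#/.#]: H00[##/../../.#/.#]-1 H10[../##/../.#/.#]+1* H20[../../##/.#/.#]-1
p2 V@[../##/../.#/.#]: V20[../##/#./##/.#]-1* V30[../##/../##/##]-1
p3 H@[../##/#./##/.#]: H00[##/##/#./##/.#]+1*
p4 V@[##/##/#./##/.#] terminal -1; root [../../../.#/.#] d5

H's best at [../../../.#/.#]: H10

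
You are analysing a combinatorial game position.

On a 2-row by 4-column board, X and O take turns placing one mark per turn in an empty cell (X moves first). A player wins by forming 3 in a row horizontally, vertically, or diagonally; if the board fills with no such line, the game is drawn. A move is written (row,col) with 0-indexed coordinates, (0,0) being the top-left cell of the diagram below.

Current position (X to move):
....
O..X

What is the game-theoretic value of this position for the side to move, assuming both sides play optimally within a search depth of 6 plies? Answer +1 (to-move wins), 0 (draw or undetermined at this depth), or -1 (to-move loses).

value(..../O..X, X) = 0

ply 1, X at ..../O..X | (0,0)=+0→X.../O..X*; (0,1)=+0→.X../O..X; (0,2)=+0→..X./O..X; (0,3)=+0→...X/O..X; (1,1)=+0→..../OX.X; (1,2)=+0→..../O.XX
ply 2, O at X.../O..X | (0,1)=+0→XO../O..X*; (0,2)=+0→X.O./O..X; (0,3)=+0→X..O/O..X; (1,1)=+0→X.../OO.X; (1,2)=+0→X.../O.OX
ply 3, X at XO../O..X | (0,2)=+0→XOX./O..X*; (0,3)=+0→XO.X/O..X; (1,1)=+0→XO../OX.X; (1,2)=+0→XO../O.XX
ply 4, O at XOX./O..X | (0,3)=+0→XOXO/O..X*; (1,1)=+0→XOX./OO.X; (1,2)=+0→XOX./O.OX
ply 5, X at XOXO/O..X | (1,1)=+0→XOXO/OX.X*; (1,2)=+0→XOXO/O.XX
ply 6, O at XOXO/OX.X | (1,2)=+0→XOXO/OXOX*
ply 7: XOXO/OXOX is terminal +0 (X); from ..../O..X depth 6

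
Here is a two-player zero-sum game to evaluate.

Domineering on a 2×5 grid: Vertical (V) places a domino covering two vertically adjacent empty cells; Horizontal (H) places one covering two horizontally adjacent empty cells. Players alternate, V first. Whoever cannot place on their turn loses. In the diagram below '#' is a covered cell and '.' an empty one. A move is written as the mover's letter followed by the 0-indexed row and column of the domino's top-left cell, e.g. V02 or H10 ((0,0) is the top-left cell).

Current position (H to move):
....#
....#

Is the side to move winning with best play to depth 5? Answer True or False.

H winning at [....#/....#]: True

[....#/....#] H move#1: H00:-1/##..#/....#, H01:+1/.##.#/....#*, H02:-1/..###/....#, H10:-1/....#/##..#, H11:+1/....#/.##.#, H12:-1/....#/..###
[.##.#/....#] V move#2: V00:-1/###.#/#...#*, V03:-1/.####/...##
[###.#/#...#] H move#3: H11:-1/###.#/###.#, H12:+1/###.#/#.###*
[###.#/#.###] end (terminal -1, V#4); searched ....#/....# to 5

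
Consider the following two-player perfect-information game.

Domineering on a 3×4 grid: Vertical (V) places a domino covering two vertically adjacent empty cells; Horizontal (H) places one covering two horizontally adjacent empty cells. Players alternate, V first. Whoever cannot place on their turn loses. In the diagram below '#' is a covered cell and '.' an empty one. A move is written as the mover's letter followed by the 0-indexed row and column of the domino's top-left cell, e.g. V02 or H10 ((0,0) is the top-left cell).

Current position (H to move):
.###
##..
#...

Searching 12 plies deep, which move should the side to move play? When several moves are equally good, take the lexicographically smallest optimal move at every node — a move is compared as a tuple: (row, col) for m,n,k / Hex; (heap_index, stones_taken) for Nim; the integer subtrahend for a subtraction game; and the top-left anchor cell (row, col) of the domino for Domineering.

ply 1, H at .###/##../#... | H12=+1→.###/####/#...*; H21=-1→.###/##../###.; H22=+1→.###/##../#.##
ply 2: .###/####/#... is terminal -1 (V); from .###/##../#... depth 12

H's best at [.###/##../#...]: H12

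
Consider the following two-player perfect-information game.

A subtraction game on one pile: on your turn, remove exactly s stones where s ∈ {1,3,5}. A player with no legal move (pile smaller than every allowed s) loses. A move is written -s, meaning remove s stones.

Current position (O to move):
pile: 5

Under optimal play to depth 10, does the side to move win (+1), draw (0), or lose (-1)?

value(5, O) = +1

p1 O@[5]: -1[4]+1* -3[2]+1 -5[0]+1
p2 X@[4]: -1[3]-1* -3[1]-1
p3 O@[3]: -1[2]+1* -3[0]+1
p4 X@[2]: -1[1]-1*
p5 O@[1]: -1[0]+1*
p6 X@[0] terminal -1; root [5] d10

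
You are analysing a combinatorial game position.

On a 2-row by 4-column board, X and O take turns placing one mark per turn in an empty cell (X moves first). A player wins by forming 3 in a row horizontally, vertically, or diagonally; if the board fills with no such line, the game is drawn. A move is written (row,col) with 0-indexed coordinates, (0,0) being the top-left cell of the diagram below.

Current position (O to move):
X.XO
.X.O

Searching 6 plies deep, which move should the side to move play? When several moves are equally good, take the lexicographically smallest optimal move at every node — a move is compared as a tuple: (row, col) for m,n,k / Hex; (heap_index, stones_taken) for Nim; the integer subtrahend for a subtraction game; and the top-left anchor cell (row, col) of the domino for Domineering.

O's best at [X.XO/.X.O]: (0,1)

ply 1, O at X.XO/.X.O | (0,1)=+0→XOXO/.X.O*; (1,0)=-1→X.XO/OX.O; (1,2)=-1→X.XO/.XOO
ply 2, X at XOXO/.X.O | (1,0)=+0→XOXO/XX.O*; (1,2)=+0→XOXO/.XXO
ply 3, O at XOXO/XX.O | (1,2)=+0→XOXO/XXOO*
ply 4: XOXO/XXOO is terminal +0 (X); from X.XO/.X.O depth 6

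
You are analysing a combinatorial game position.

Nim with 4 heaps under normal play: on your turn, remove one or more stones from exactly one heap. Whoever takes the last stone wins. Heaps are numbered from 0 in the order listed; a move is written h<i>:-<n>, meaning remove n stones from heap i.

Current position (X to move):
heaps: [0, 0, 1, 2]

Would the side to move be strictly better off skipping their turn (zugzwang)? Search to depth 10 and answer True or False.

p1 X@[(0,0,1,2)]: h2:-1[(0,0,0,2)]-1 h3:-1[(0,0,1,1)]+1* h3:-2[(0,0,1,0)]-1
p2 O@[(0,0,1,1)]: h2:-1[(0,0,0,1)]-1* h3:-1[(0,0,1,0)]-1
p3 X@[(0,0,0,1)]: h3:-1[(0,0,0,0)]+1*
p4 O@[(0,0,0,0)] terminal -1; root [(0,0,1,2)] d10
if X skipped the turn, O would face:
~ p1 O@[(0,0,1,2)]: h2:-1[(0,0,0,2)]-1 h3:-1[(0,0,1,1)]+1* h3:-2[(0,0,1,0)]-1
~ p2 X@[(0,0,1,1)]: h2:-1[(0,0,0,1)]-1* h3:-1[(0,0,1,0)]-1
~ p3 O@[(0,0,0,1)]: h3:-1[(0,0,0,0)]+1*
~ p4 X@[(0,0,0,0)] terminal -1; root [(0,0,1,2)] d10
compare (X): move=+1 vs pass=-1

zugzwang((0,0,1,2), X) = False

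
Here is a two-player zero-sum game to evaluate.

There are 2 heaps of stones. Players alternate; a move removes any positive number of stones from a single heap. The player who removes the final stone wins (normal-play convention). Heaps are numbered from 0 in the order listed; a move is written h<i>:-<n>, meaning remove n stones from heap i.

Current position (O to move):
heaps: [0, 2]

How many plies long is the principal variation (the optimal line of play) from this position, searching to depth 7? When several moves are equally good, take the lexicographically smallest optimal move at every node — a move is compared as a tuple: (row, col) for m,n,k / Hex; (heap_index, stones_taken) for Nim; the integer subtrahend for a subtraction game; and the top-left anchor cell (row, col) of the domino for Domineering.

p1 O@[(0,2)]: h1:-1[(0,1)]-1 h1:-2[(0,0)]+1*
p2 X@[(0,0)] terminal -1; root [(0,2)] d7

PV length from [(0,2)]: 1 ply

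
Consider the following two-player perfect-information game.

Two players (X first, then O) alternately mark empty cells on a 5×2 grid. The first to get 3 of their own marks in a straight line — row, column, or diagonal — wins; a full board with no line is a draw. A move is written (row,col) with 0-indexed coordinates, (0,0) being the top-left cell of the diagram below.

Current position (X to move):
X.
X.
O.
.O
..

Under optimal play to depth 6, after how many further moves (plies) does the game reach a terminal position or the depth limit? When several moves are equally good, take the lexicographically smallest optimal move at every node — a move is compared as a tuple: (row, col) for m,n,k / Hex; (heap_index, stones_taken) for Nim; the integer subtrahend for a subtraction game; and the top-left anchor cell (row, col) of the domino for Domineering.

ply 1, X at X./X./O./.O/.. | (0,1)=-1→XX/X./O./.O/..; (1,1)=+0→X./XX/O./.O/..*; (2,1)=+0→X./X./OX/.O/..; (3,0)=-1→X./X./O./XO/..; (4,0)=-1→X./X./O./.O/X.; (4,1)=+0→X./X./O./.O/.X
ply 2, O at X./XX/O./.O/.. | (0,1)=+0→XO/XX/O./.O/..*; (2,1)=+0→X./XX/OO/.O/..; (3,0)=+0→X./XX/O./OO/..; (4,0)=+0→X./XX/O./.O/O.; (4,1)=+0→X./XX/O./.O/.O
ply 3, X at XO/XX/O./.O/.. | (2,1)=+0→XO/XX/OX/.O/..*; (3,0)=+0→XO/XX/O./XO/..; (4,0)=+0→XO/XX/O./.O/X.; (4,1)=+0→XO/XX/O./.O/.X
ply 4, O at XO/XX/OX/.O/.. | (3,0)=+0→XO/XX/OX/OO/..*; (4,0)=+0→XO/XX/OX/.O/O.; (4,1)=+0→XO/XX/OX/.O/.O
ply 5, X at XO/XX/OX/OO/.. | (4,0)=+0→XO/XX/OX/OO/X.*; (4,1)=-1→XO/XX/OX/OO/.X
ply 6, O at XO/XX/OX/OO/X. | (4,1)=+0→XO/XX/OX/OO/XO*
ply 7: XO/XX/OX/OO/XO is terminal +0 (X); from X./X./O./.O/.. depth 6

PV length from [X./X./O./.O/..]: 6 plies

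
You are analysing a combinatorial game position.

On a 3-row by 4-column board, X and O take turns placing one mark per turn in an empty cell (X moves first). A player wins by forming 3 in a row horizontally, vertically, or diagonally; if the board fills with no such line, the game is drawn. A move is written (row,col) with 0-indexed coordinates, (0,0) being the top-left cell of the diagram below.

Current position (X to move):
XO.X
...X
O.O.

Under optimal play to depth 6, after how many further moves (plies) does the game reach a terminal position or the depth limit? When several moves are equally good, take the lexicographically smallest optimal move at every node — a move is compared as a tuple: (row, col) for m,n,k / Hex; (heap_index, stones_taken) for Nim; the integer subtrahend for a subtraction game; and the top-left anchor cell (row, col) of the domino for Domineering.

PV length from [XO.X/...X/O.O.]: 3 plies

p1 X@[XO.X/...X/O.O.]: (0,2)[XOXX/...X/O.O.]-1 (1,0)[XO.X/X..X/O.O.]-1 (1,1)[XO.X/.X.X/O.O.]-1 (1,2)[XO.X/..XX/O.O.]-1 (2,1)[XO.X/...X/OXO.]+1* (2,3)[XO.X/...X/O.OX]+1
p2 O@[XO.X/...X/OXO.]: (0,2)[XOOX/...X/OXO.]-1* (1,0)[XO.X/O..X/OXO.]-1 (1,1)[XO.X/.O.X/OXO.]-1 (1,2)[XO.X/..OX/OXO.]-1 (2,3)[XO.X/...X/OXOO]-1
p3 X@[XOOX/...X/OXO.]: (1,0)[XOOX/X..X/OXO.]-1 (1,1)[XOOX/.X.X/OXO.]-1 (1,2)[XOOX/..XX/OXO.]+1* (2,3)[XOOX/...X/OXOX]+1
p4 O@[XOOX/..XX/OXO.] terminal -1; root [XO.X/...X/O.O.] d6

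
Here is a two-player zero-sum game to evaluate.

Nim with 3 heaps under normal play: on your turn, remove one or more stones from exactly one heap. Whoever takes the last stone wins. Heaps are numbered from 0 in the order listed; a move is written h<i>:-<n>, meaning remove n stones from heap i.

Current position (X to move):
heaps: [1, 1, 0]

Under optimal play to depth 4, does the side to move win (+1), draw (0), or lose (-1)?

p1 X@[(1,1,0)]: h0:-1[(0,1,0)]-1* h1:-1[(1,0,0)]-1
p2 O@[(0,1,0)]: h1:-1[(0,0,0)]+1*
p3 X@[(0,0,0)] terminal -1; root [(1,1,0)] d4

value((1,1,0), X) = -1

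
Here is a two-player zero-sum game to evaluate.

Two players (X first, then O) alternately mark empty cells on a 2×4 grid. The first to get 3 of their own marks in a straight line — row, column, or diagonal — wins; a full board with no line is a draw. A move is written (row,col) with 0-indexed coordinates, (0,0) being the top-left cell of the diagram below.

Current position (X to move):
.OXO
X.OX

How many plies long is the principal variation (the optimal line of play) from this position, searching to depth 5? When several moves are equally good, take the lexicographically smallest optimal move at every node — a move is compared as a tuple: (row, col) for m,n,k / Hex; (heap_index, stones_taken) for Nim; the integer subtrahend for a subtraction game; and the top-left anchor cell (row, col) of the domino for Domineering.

PV length from [.OXO/X.OX]: 2 plies

[.OXO/X.OX] X move#1: (0,0):+0/XOXO/X.OX*, (1,1):+0/.OXO/XXOX
[XOXO/X.OX] O move#2: (1,1):+0/XOXO/XOOX*
[XOXO/XOOX] end (terminal +0, X#3); searched .OXO/X.OX to 5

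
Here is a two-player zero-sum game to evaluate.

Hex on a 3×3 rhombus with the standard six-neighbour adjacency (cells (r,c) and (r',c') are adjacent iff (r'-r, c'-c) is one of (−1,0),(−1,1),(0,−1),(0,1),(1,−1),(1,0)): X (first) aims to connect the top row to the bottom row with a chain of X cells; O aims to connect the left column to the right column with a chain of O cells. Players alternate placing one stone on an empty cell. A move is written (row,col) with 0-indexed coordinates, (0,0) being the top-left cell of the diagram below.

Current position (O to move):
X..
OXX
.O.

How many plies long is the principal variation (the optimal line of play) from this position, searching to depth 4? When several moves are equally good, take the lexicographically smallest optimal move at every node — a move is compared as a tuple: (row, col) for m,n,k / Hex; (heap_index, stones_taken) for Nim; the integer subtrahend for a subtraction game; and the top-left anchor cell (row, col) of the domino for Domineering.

PV length from [X../OXX/.O.]: 4 plies

ply 1, O at X../OXX/.O. | (0,1)=-1→XO./OXX/.O.*; (0,2)=-1→X.O/OXX/.O.; (2,0)=-1→X../OXX/OO.; (2,2)=-1→X../OXX/.OO
ply 2, X at XO./OXX/.O. | (0,2)=+1→XOX/OXX/.O.*; (2,0)=-1→XO./OXX/XO.; (2,2)=-1→XO./OXX/.OX
ply 3, O at XOX/OXX/.O. | (2,0)=-1→XOX/OXX/OO.*; (2,2)=-1→XOX/OXX/.OO
ply 4, X at XOX/OXX/OO. | (2,2)=+1→XOX/OXX/OOX*
ply 5: XOX/OXX/OOX is terminal -1 (O); from X../OXX/.O. depth 4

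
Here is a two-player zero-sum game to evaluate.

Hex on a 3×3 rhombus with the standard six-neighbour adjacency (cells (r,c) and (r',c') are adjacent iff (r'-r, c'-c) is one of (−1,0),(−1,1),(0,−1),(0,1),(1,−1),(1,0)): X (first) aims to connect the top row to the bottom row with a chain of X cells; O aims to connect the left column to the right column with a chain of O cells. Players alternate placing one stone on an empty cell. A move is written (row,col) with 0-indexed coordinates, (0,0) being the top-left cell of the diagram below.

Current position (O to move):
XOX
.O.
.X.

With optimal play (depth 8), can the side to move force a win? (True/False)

p1 O@[XOX/.O./.X.]: (1,0)[XOX/OO./.X.]-1 (1,2)[XOX/.OO/.X.]+1* (2,0)[XOX/.O./OX.]-1 (2,2)[XOX/.O./.XO]-1
p2 X@[XOX/.OO/.X.]: (1,0)[XOX/XOO/.X.]-1* (2,0)[XOX/.OO/XX.]-1 (2,2)[XOX/.OO/.XX]-1
p3 O@[XOX/XOO/.X.]: (2,0)[XOX/XOO/OX.]+1* (2,2)[XOX/XOO/.XO]-1
p4 X@[XOX/XOO/OX.] terminal -1; root [XOX/.O./.X.] d8

O winning at [XOX/.O./.X.]: True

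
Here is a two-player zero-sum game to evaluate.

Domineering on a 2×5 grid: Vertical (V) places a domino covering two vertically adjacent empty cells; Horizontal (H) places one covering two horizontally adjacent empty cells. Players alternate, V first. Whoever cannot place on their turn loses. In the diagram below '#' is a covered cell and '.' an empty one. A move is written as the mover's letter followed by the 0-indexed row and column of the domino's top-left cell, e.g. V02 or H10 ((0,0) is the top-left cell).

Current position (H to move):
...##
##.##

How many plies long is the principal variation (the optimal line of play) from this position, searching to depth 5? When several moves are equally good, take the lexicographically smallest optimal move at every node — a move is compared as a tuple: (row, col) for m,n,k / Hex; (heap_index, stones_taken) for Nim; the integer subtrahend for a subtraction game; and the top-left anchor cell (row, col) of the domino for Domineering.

ply 1, H at ...##/##.## | H00=-1→##.##/##.##; H01=+1→.####/##.##*
ply 2: .####/##.## is terminal -1 (V); from ...##/##.## depth 5

PV length from [...##/##.##]: 1 ply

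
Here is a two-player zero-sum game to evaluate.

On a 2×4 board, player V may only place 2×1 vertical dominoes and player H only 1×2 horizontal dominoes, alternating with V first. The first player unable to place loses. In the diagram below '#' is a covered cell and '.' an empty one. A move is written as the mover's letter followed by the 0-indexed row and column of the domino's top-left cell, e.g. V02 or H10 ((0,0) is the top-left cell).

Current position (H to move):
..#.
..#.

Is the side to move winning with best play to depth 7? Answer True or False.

H winning at [..#./..#.]: True

p1 H@[..#./..#.]: H00[###./..#.]+1* H10[..#./###.]+1
p2 V@[###./..#.]: V03[####/..##]-1*
p3 H@[####/..##]: H10[####/####]+1*
p4 V@[####/####] terminal -1; root [..#./..#.] d7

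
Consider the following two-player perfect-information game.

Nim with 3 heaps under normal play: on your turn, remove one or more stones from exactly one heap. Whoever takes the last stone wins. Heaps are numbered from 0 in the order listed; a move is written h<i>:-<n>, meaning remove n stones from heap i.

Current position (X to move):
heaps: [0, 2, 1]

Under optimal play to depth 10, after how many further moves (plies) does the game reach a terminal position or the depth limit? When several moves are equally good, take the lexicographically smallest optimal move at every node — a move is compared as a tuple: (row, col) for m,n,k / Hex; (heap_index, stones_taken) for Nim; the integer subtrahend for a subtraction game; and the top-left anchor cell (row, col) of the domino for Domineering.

PV length from [(0,2,1)]: 3 plies

[(0,2,1)] X move#1: h1:-1:+1/(0,1,1)*, h1:-2:-1/(0,0,1), h2:-1:-1/(0,2,0)
[(0,1,1)] O move#2: h1:-1:-1/(0,0,1)*, h2:-1:-1/(0,1,0)
[(0,0,1)] X move#3: h2:-1:+1/(0,0,0)*
[(0,0,0)] end (terminal -1, O#4); searched (0,2,1) to 10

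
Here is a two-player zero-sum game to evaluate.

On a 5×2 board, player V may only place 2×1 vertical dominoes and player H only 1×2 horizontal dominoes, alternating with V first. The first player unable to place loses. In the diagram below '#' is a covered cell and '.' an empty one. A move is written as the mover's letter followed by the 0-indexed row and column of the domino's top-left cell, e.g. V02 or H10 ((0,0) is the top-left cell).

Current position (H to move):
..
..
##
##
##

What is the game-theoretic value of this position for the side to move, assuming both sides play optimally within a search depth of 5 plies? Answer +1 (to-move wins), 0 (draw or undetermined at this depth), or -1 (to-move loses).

p1 H@[../../##/##/##]: H00[##/../##/##/##]+1* H10[../##/##/##/##]+1
p2 V@[##/../##/##/##] terminal -1; root [../../##/##/##] d5

value(../../##/##/##, H) = +1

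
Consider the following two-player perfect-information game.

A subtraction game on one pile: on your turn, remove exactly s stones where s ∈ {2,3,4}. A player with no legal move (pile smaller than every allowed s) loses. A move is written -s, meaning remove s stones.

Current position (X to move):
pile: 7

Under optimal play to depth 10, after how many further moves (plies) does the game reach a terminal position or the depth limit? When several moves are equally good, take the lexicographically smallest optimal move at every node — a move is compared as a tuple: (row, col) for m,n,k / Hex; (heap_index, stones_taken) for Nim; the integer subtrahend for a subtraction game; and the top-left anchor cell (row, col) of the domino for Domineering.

PV length from [7]: 2 plies

p1 X@[7]: -2[5]-1* -3[4]-1 -4[3]-1
p2 O@[5]: -2[3]-1 -3[2]-1 -4[1]+1*
p3 X@[1] terminal -1; root [7] d10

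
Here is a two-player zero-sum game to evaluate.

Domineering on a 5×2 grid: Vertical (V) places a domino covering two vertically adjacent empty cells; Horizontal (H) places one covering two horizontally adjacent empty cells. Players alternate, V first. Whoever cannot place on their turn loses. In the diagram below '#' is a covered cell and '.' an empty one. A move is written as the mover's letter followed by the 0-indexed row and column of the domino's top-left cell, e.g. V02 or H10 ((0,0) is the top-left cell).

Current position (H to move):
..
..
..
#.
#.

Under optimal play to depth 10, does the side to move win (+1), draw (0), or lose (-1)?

value(../../../#./#., H) = +1

[../../../#./#.] H move#1: H00:-1/##/../../#./#., H10:+1/../##/../#./#.*, H20:-1/../../##/#./#.
[../##/../#./#.] V move#2: V21:-1/../##/.#/##/#.*, V31:-1/../##/../##/##
[../##/.#/##/#.] H move#3: H00:+1/##/##/.#/##/#.*
[##/##/.#/##/#.] end (terminal -1, V#4); searched ../../../#./#. to 10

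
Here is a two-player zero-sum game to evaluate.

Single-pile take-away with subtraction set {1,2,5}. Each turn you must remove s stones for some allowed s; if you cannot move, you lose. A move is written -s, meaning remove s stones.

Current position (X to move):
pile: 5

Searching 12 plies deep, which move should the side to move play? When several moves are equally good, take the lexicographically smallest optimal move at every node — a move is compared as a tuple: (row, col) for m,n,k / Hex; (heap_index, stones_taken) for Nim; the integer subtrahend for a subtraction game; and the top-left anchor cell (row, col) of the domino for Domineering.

X's best at [5]: -2

ply 1, X at 5 | -1=-1→4; -2=+1→3*; -5=+1→0
ply 2, O at 3 | -1=-1→2*; -2=-1→1
ply 3, X at 2 | -1=-1→1; -2=+1→0*
ply 4: 0 is terminal -1 (O); from 5 depth 12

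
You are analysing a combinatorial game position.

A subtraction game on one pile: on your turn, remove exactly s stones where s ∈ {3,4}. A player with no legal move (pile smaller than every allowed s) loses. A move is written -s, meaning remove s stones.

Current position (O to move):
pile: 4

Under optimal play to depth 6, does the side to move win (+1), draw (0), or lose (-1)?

p1 O@[4]: -3[1]+1* -4[0]+1
p2 X@[1] terminal -1; root [4] d6

value(4, O) = +1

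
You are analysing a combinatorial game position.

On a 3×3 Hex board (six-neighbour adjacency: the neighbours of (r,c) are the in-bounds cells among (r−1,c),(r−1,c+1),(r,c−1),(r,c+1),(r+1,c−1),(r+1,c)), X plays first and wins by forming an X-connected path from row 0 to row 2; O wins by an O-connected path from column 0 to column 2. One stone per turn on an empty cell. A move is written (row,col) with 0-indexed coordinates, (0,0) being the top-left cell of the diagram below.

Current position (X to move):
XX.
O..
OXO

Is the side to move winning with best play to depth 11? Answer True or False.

X winning at [XX./O../OXO]: True

p1 X@[XX./O../OXO]: (0,2)[XXX/O../OXO]+1* (1,1)[XX./OX./OXO]+1 (1,2)[XX./O.X/OXO]+1
p2 O@[XXX/O../OXO]: (1,1)[XXX/OO./OXO]-1* (1,2)[XXX/O.O/OXO]-1
p3 X@[XXX/OO./OXO]: (1,2)[XXX/OOX/OXO]+1*
p4 O@[XXX/OOX/OXO] terminal -1; root [XX./O../OXO] d11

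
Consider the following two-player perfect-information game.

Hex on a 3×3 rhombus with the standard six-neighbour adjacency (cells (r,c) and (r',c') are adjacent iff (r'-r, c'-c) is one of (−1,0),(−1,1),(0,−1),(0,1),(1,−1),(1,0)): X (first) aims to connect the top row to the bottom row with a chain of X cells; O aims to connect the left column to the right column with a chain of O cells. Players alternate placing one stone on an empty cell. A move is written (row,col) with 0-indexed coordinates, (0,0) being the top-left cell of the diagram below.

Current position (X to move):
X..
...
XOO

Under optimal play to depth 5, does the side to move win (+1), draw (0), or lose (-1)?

value(X../.../XOO, X) = +1

[X../.../XOO] X move#1: (0,1):+1/XX./.../XOO*, (0,2):+1/X.X/.../XOO, (1,0):+1/X../X../XOO, (1,1):+1/X../.X./XOO, (1,2):+1/X../..X/XOO
[XX./.../XOO] O move#2: (0,2):-1/XXO/.../XOO*, (1,0):-1/XX./O../XOO, (1,1):-1/XX./.O./XOO, (1,2):-1/XX./..O/XOO
[XXO/.../XOO] X move#3: (1,0):+1/XXO/X../XOO*, (1,1):+1/XXO/.X./XOO, (1,2):+1/XXO/..X/XOO
[XXO/X../XOO] end (terminal -1, O#4); searched X../.../XOO to 5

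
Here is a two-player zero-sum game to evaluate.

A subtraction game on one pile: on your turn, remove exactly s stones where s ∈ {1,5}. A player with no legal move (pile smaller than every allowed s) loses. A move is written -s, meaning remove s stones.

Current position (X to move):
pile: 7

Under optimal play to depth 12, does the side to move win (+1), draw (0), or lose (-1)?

value(7, X) = +1

[7] X move#1: -1:+1/6*, -5:+1/2
[6] O move#2: -1:-1/5*, -5:-1/1
[5] X move#3: -1:+1/4*, -5:+1/0
[4] O move#4: -1:-1/3*
[3] X move#5: -1:+1/2*
[2] O move#6: -1:-1/1*
[1] X move#7: -1:+1/0*
[0] end (terminal -1, O#8); searched 7 to 12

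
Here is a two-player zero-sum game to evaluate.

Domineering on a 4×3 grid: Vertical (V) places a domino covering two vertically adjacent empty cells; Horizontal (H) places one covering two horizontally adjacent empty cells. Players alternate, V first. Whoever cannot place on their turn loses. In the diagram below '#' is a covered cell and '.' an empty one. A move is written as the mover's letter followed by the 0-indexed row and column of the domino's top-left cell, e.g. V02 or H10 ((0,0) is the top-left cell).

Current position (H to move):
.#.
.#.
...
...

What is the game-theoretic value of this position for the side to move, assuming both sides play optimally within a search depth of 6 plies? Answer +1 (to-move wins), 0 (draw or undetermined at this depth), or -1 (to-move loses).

[.#./.#./.../...] H move#1: H20:-1/.#./.#./##./...*, H21:-1/.#./.#./.##/..., H30:-1/.#./.#./.../##., H31:-1/.#./.#./.../.##
[.#./.#./##./...] V move#2: V00:+1/##./##./##./...*, V02:+1/.##/.##/##./..., V12:+1/.#./.##/###/..., V22:+1/.#./.#./###/..#
[##./##./##./...] H move#3: H30:-1/##./##./##./##.*, H31:-1/##./##./##./.##
[##./##./##./##.] V move#4: V02:+1/###/###/##./##.*, V12:+1/##./###/###/##., V22:+1/##./##./###/###
[###/###/##./##.] end (terminal -1, H#5); searched .#./.#./.../... to 6

value(.#./.#./.../..., H) = -1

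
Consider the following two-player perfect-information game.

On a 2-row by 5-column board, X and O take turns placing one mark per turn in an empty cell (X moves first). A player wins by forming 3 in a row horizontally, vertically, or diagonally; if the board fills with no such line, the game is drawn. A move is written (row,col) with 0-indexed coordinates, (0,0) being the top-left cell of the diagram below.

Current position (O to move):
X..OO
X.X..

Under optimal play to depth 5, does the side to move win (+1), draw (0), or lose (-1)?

value(X..OO/X.X.., O) = +1

ply 1, O at X..OO/X.X.. | (0,1)=-1→XO.OO/X.X..; (0,2)=+1→X.OOO/X.X..*; (1,1)=+0→X..OO/XOX..; (1,3)=-1→X..OO/X.XO.; (1,4)=-1→X..OO/X.X.O
ply 2: X.OOO/X.X.. is terminal -1 (X); from X..OO/X.X.. depth 5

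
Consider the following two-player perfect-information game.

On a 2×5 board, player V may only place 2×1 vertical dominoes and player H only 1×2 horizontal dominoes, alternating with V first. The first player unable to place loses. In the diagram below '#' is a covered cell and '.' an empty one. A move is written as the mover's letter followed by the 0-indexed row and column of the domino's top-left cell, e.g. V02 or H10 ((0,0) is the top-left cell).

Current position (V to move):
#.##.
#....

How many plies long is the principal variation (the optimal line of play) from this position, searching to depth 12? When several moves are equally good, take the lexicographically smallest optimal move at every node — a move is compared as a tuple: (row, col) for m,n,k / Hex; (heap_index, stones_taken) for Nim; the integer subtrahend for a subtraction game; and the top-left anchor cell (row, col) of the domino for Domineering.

ply 1, V at #.##./#.... | V01=-1→####./##...*; V04=-1→#.###/#...#
ply 2, H at ####./##... | H12=-1→####./####.; H13=+1→####./##.##*
ply 3: ####./##.## is terminal -1 (V); from #.##./#.... depth 12

PV length from [#.##./#....]: 2 plies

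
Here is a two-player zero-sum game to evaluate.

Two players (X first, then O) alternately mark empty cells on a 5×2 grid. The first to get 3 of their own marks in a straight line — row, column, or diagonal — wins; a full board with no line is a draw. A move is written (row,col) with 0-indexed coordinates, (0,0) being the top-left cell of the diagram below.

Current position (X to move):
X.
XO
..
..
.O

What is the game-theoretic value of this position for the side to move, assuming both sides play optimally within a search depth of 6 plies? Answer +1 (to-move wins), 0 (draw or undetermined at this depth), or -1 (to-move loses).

ply 1, X at X./XO/../../.O | (0,1)=+0→XX/XO/../../.O; (2,0)=+1→X./XO/X./../.O*; (2,1)=+0→X./XO/.X/../.O; (3,0)=+0→X./XO/../X./.O; (3,1)=+0→X./XO/../.X/.O; (4,0)=+0→X./XO/../../XO
ply 2: X./XO/X./../.O is terminal -1 (O); from X./XO/../../.O depth 6

value(X./XO/../../.O, X) = +1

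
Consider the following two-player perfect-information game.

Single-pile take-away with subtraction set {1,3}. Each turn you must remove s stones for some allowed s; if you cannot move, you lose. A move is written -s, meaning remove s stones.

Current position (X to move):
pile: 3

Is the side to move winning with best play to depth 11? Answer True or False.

X winning at [3]: True

p1 X@[3]: -1[2]+1* -3[0]+1
p2 O@[2]: -1[1]-1*
p3 X@[1]: -1[0]+1*
p4 O@[0] terminal -1; root [3] d11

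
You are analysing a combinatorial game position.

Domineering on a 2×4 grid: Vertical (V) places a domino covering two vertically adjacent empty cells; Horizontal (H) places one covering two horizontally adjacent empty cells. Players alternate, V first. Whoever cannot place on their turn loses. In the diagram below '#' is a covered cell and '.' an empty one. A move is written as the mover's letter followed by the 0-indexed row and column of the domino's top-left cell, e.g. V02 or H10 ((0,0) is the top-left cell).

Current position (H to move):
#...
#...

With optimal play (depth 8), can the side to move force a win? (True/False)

p1 H@[#.../#...]: H01[###./#...]+1* H02[#.##/#...]+1 H11[#.../###.]+1 H12[#.../#.##]+1
p2 V@[###./#...]: V03[####/#..#]-1*
p3 H@[####/#..#]: H11[####/####]+1*
p4 V@[####/####] terminal -1; root [#.../#...] d8

H winning at [#.../#...]: True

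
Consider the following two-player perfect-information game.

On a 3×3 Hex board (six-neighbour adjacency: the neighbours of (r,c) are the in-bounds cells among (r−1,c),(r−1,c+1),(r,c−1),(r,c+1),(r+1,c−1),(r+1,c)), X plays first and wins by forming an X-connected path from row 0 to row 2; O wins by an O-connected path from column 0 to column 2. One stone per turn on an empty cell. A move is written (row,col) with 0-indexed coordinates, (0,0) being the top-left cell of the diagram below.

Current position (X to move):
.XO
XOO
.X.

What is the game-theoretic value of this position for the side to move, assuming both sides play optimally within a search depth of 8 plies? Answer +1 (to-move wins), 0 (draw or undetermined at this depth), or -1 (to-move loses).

ply 1, X at .XO/XOO/.X. | (0,0)=-1→XXO/XOO/.X.; (2,0)=+1→.XO/XOO/XX.*; (2,2)=-1→.XO/XOO/.XX
ply 2: .XO/XOO/XX. is terminal -1 (O); from .XO/XOO/.X. depth 8

value(.XO/XOO/.X., X) = +1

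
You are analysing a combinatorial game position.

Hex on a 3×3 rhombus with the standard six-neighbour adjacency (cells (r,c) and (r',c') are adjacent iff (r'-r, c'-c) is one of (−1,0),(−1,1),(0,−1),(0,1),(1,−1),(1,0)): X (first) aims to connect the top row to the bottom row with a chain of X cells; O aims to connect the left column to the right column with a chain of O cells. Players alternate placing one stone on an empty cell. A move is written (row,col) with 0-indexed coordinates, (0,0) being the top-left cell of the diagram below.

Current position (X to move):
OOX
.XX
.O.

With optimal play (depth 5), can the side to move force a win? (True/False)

[OOX/.XX/.O.] X move#1: (1,0):+1/OOX/XXX/.O.*, (2,0):+1/OOX/.XX/XO., (2,2):+1/OOX/.XX/.OX
[OOX/XXX/.O.] O move#2: (2,0):-1/OOX/XXX/OO.*, (2,2):-1/OOX/XXX/.OO
[OOX/XXX/OO.] X move#3: (2,2):+1/OOX/XXX/OOX*
[OOX/XXX/OOX] end (terminal -1, O#4); searched OOX/.XX/.O. to 5

X winning at [OOX/.XX/.O.]: True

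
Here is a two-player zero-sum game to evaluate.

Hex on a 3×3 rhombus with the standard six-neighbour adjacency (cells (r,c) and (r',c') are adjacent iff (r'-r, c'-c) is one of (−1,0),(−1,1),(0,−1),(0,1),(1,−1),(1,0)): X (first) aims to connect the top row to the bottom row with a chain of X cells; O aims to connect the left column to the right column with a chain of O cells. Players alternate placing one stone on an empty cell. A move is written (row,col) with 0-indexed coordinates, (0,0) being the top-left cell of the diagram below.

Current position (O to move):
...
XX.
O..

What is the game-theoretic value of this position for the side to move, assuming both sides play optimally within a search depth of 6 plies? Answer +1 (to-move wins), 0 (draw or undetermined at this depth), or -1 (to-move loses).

[.../XX./O..] O move#1: (0,0):-1/O../XX./O.., (0,1):-1/.O./XX./O.., (0,2):-1/..O/XX./O.., (1,2):-1/.../XXO/O.., (2,1):+1/.../XX./OO.*, (2,2):-1/.../XX./O.O
[.../XX./OO.] X move#2: (0,0):-1/X../XX./OO.*, (0,1):-1/.X./XX./OO., (0,2):-1/..X/XX./OO., (1,2):-1/.../XXX/OO., (2,2):-1/.../XX./OOX
[X../XX./OO.] O move#3: (0,1):+1/XO./XX./OO.*, (0,2):+1/X.O/XX./OO., (1,2):+1/X../XXO/OO., (2,2):+1/X../XX./OOO
[XO./XX./OO.] X move#4: (0,2):-1/XOX/XX./OO.*, (1,2):-1/XO./XXX/OO., (2,2):-1/XO./XX./OOX
[XOX/XX./OO.] O move#5: (1,2):+1/XOX/XXO/OO.*, (2,2):+1/XOX/XX./OOO
[XOX/XXO/OO.] end (terminal -1, X#6); searched .../XX./O.. to 6

value(.../XX./O.., O) = +1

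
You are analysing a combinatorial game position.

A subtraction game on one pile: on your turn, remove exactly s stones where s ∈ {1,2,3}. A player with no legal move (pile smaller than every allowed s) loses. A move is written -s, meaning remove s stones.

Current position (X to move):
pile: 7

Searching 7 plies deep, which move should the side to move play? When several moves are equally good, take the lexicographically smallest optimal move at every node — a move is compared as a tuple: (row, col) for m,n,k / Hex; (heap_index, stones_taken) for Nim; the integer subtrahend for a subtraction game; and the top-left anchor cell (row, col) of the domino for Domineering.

p1 X@[7]: -1[6]-1 -2[5]-1 -3[4]+1*
p2 O@[4]: -1[3]-1* -2[2]-1 -3[1]-1
p3 X@[3]: -1[2]-1 -2[1]-1 -3[0]+1*
p4 O@[0] terminal -1; root [7] d7

X's best at [7]: -3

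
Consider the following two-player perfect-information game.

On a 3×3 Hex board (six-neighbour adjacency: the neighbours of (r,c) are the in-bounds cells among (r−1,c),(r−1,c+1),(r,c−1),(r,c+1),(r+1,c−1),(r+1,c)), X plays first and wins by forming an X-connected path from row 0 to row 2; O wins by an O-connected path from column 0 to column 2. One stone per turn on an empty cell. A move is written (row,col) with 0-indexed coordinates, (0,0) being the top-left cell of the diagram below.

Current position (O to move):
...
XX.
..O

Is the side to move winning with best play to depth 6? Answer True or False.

ply 1, O at .../XX./..O | (0,0)=-1→O../XX./..O*; (0,1)=-1→.O./XX./..O; (0,2)=-1→..O/XX./..O; (1,2)=-1→.../XXO/..O; (2,0)=-1→.../XX./O.O; (2,1)=-1→.../XX./.OO
ply 2, X at O../XX./..O | (0,1)=+1→OX./XX./..O*; (0,2)=+1→O.X/XX./..O; (1,2)=+1→O../XXX/..O; (2,0)=+1→O../XX./X.O; (2,1)=+1→O../XX./.XO
ply 3, O at OX./XX./..O | (0,2)=-1→OXO/XX./..O*; (1,2)=-1→OX./XXO/..O; (2,0)=-1→OX./XX./O.O; (2,1)=-1→OX./XX./.OO
ply 4, X at OXO/XX./..O | (1,2)=+1→OXO/XXX/..O*; (2,0)=+1→OXO/XX./X.O; (2,1)=+1→OXO/XX./.XO
ply 5, O at OXO/XXX/..O | (2,0)=-1→OXO/XXX/O.O*; (2,1)=-1→OXO/XXX/.OO
ply 6, X at OXO/XXX/O.O | (2,1)=+1→OXO/XXX/OXO*
ply 7: OXO/XXX/OXO is terminal -1 (O); from .../XX./..O depth 6

O winning at [.../XX./..O]: False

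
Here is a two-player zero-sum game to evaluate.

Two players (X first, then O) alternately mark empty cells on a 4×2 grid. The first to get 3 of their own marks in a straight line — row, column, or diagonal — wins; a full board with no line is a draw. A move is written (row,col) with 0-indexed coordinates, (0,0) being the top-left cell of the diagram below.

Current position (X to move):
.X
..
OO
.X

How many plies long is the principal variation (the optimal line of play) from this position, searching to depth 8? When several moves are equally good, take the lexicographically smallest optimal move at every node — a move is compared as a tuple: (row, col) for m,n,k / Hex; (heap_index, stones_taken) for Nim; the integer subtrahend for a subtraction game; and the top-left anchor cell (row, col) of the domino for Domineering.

PV length from [.X/../OO/.X]: 4 plies

p1 X@[.X/../OO/.X]: (0,0)[XX/../OO/.X]+0* (1,0)[.X/X./OO/.X]+0 (1,1)[.X/.X/OO/.X]-1 (3,0)[.X/../OO/XX]+0
p2 O@[XX/../OO/.X]: (1,0)[XX/O./OO/.X]+0* (1,1)[XX/.O/OO/.X]+0 (3,0)[XX/../OO/OX]+0
p3 X@[XX/O./OO/.X]: (1,1)[XX/OX/OO/.X]-1 (3,0)[XX/O./OO/XX]+0*
p4 O@[XX/O./OO/XX]: (1,1)[XX/OO/OO/XX]+0*
p5 X@[XX/OO/OO/XX] terminal +0; root [.X/../OO/.X] d8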